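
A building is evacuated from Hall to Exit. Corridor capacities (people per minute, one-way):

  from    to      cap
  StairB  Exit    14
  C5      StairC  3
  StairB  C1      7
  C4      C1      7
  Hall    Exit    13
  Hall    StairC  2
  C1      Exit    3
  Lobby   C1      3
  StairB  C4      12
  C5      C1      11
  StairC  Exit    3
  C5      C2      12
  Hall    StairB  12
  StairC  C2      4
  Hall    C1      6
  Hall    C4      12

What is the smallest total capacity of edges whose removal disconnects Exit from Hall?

Augment Hall→Exit: bottleneck 13, flow now 13.
Augment Hall→StairB→Exit: bottleneck 12, flow now 25.
Augment Hall→StairC→Exit: bottleneck 2, flow now 27.
Augment Hall→C1→Exit: bottleneck 3, flow now 30.
No augmenting path remains; maximum flow = 30.
By max-flow min-cut, the minimum cut capacity equals the max flow.
In the residual graph, reachable from Hall: {Hall, C4, C1}.
Min-cut edges: Hall→StairB (12), Hall→StairC (2), Hall→Exit (13), C1→Exit (3); capacity 12 + 2 + 13 + 3 = 30.

30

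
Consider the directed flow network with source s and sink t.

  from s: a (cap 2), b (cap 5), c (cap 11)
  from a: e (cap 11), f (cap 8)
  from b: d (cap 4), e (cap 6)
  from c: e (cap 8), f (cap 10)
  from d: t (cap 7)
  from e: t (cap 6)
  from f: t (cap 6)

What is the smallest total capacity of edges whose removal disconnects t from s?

16

Augment s→a→e→t: bottleneck 2, flow now 2.
Augment s→b→d→t: bottleneck 4, flow now 6.
Augment s→b→e→t: bottleneck 1, flow now 7.
Augment s→c→e→t: bottleneck 3, flow now 10.
Augment s→c→f→t: bottleneck 6, flow now 16.
No augmenting path remains; maximum flow = 16.
By max-flow min-cut, the minimum cut capacity equals the max flow.
In the residual graph, reachable from s: {s, a, b, c, e, f}.
Min-cut edges: b→d (4), e→t (6), f→t (6); capacity 4 + 6 + 6 = 16.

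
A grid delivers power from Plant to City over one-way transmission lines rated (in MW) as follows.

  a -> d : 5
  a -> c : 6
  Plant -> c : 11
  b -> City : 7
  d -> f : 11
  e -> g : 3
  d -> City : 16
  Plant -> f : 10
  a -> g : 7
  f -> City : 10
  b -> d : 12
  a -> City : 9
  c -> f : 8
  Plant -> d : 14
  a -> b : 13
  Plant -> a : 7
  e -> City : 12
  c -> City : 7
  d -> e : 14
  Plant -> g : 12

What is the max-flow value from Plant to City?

Augment Plant→a→City: bottleneck 7, flow now 7.
Augment Plant→c→City: bottleneck 7, flow now 14.
Augment Plant→d→City: bottleneck 14, flow now 28.
Augment Plant→f→City: bottleneck 10, flow now 38.
No augmenting path remains; maximum flow = 38.
In the residual graph, reachable from Plant: {Plant, c, f, g}.
Min-cut edges: Plant→a (7), Plant→d (14), c→City (7), f→City (10); capacity 7 + 14 + 7 + 10 = 38.
This cut is saturated, so no flow can exceed 38.

38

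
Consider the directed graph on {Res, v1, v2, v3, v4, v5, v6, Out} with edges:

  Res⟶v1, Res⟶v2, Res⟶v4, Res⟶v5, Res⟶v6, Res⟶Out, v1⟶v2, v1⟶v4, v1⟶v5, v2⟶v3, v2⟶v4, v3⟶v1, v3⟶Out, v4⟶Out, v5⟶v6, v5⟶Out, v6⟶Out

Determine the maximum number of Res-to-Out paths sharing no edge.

5

Assign every edge capacity 1; by Menger, the answer equals the max flow.
Path Res→Out (+1); total 1.
Path Res→v4→Out (+1); total 2.
Path Res→v5→Out (+1); total 3.
Path Res→v6→Out (+1); total 4.
Path Res→v2→v3→Out (+1); total 5.
No residual Res→Out path; max flow = 5.
Certifying cut of size 5: {Res→Out, v2→v3, v4→Out, v5→Out, v6→Out}.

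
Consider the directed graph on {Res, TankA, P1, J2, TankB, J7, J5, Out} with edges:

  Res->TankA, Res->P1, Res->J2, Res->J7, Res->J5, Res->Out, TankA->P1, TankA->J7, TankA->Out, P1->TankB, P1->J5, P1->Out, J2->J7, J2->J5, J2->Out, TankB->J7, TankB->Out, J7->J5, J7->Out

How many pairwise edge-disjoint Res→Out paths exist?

5

Assign every edge capacity 1; by Menger, the answer equals the max flow.
Path Res→Out (+1); total 1.
Path Res→TankA→Out (+1); total 2.
Path Res→P1→Out (+1); total 3.
Path Res→J2→Out (+1); total 4.
Path Res→J7→Out (+1); total 5.
No residual Res→Out path; max flow = 5.
Certifying cut of size 5: {Res→J2, Res→J7, Res→Out, Res→P1, Res→TankA}.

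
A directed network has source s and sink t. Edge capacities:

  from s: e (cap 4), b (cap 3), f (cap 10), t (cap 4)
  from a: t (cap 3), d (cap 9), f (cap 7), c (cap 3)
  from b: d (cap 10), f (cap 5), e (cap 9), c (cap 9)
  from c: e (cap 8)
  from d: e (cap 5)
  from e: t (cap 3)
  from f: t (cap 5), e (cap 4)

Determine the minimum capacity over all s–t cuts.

Augment s→t: bottleneck 4, flow now 4.
Augment s→e→t: bottleneck 3, flow now 7.
Augment s→f→t: bottleneck 5, flow now 12.
No augmenting path remains; maximum flow = 12.
By max-flow min-cut, the minimum cut capacity equals the max flow.
In the residual graph, reachable from s: {s, b, c, d, e, f}.
Min-cut edges: s→t (4), e→t (3), f→t (5); capacity 4 + 3 + 5 = 12.

12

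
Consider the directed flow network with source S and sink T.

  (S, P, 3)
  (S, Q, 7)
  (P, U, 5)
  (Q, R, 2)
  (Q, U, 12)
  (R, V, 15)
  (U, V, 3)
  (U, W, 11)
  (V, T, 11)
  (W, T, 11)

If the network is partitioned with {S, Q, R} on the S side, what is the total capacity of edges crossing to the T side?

Edges leaving {S, Q, R}: S→P (3), Q→U (12), R→V (15).
Cut capacity = 3 + 12 + 15 = 30.

30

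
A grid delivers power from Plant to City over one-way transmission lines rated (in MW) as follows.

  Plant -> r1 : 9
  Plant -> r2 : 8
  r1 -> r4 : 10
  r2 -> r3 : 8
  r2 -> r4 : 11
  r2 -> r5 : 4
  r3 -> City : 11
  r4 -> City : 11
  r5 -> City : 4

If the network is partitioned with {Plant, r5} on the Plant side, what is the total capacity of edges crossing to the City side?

21

Edges leaving {Plant, r5}: Plant→r1 (9), Plant→r2 (8), r5→City (4).
Cut capacity = 9 + 8 + 4 = 21.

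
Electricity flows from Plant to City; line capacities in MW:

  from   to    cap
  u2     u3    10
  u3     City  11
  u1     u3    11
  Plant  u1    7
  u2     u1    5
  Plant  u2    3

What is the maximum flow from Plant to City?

10

Augment Plant→u1→u3→City: bottleneck 7, flow now 7.
Augment Plant→u2→u3→City: bottleneck 3, flow now 10.
No augmenting path remains; maximum flow = 10.
In the residual graph, reachable from Plant: {Plant}.
Min-cut edges: Plant→u1 (7), Plant→u2 (3); capacity 7 + 3 = 10.
This cut is saturated, so no flow can exceed 10.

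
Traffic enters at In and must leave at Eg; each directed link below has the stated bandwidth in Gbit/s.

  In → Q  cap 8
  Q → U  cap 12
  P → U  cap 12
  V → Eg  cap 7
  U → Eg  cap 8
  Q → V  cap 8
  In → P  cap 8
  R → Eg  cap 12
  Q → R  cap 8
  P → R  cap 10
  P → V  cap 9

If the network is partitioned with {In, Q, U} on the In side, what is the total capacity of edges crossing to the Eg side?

32

Edges leaving {In, Q, U}: In→P (8), Q→R (8), Q→V (8), U→Eg (8).
Cut capacity = 8 + 8 + 8 + 8 = 32.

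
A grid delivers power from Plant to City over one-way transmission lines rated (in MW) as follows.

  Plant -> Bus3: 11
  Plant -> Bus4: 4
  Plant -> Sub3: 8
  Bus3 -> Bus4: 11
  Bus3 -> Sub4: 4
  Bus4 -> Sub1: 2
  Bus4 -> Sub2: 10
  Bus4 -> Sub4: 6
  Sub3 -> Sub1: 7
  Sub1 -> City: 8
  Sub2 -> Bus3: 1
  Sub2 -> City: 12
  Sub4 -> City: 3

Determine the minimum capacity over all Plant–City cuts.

Augment Plant→Bus3→Sub4→City: bottleneck 3, flow now 3.
Augment Plant→Bus4→Sub1→City: bottleneck 2, flow now 5.
Augment Plant→Bus4→Sub2→City: bottleneck 2, flow now 7.
Augment Plant→Sub3→Sub1→City: bottleneck 6, flow now 13.
Augment Plant→Bus3→Bus4→Sub2→City: bottleneck 8, flow now 21.
No augmenting path remains; maximum flow = 21.
By max-flow min-cut, the minimum cut capacity equals the max flow.
In the residual graph, reachable from Plant: {Plant, Bus3, Bus4, Sub3, Sub1, Sub4}.
Min-cut edges: Bus4→Sub2 (10), Sub1→City (8), Sub4→City (3); capacity 10 + 8 + 3 = 21.

21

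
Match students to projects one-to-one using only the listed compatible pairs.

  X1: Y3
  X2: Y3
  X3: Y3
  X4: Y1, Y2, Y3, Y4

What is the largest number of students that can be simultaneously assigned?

Unit-capacity flow: source→left, listed edges, right→sink; max matching = max flow.
Augmenting path X1→Y3 (+1); matched 1.
Augmenting path X4→Y1 (+1); matched 2.
No augmenting path remains; maximum matching = 2.
König certificate: {X4, Y3} is a vertex cover of size 2 (every listed pair touches it), so no matching can be larger.

2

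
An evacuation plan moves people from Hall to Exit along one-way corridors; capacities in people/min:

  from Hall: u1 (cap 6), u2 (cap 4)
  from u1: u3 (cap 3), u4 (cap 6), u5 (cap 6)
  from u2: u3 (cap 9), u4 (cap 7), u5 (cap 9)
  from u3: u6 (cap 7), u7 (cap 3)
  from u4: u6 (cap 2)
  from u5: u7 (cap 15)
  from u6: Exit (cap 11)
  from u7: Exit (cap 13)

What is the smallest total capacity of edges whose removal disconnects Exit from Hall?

10

Augment Hall→u1→u3→u6→Exit: bottleneck 3, flow now 3.
Augment Hall→u1→u4→u6→Exit: bottleneck 2, flow now 5.
Augment Hall→u1→u5→u7→Exit: bottleneck 1, flow now 6.
Augment Hall→u2→u3→u6→Exit: bottleneck 4, flow now 10.
No augmenting path remains; maximum flow = 10.
By max-flow min-cut, the minimum cut capacity equals the max flow.
In the residual graph, reachable from Hall: {Hall}.
Min-cut edges: Hall→u1 (6), Hall→u2 (4); capacity 6 + 4 = 10.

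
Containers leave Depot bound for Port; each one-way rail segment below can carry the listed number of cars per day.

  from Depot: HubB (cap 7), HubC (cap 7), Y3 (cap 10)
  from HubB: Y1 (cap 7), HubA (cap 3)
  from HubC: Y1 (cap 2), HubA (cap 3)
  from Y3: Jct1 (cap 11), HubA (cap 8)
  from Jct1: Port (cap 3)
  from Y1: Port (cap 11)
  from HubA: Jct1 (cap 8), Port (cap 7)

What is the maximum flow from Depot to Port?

Augment Depot→HubB→Y1→Port: bottleneck 7, flow now 7.
Augment Depot→HubC→Y1→Port: bottleneck 2, flow now 9.
Augment Depot→HubC→HubA→Port: bottleneck 3, flow now 12.
Augment Depot→Y3→Jct1→Port: bottleneck 3, flow now 15.
Augment Depot→Y3→HubA→Port: bottleneck 4, flow now 19.
No augmenting path remains; maximum flow = 19.
In the residual graph, reachable from Depot: {Depot, HubC, Y3, Jct1, HubA}.
Min-cut edges: Depot→HubB (7), HubC→Y1 (2), Jct1→Port (3), HubA→Port (7); capacity 7 + 2 + 3 + 7 = 19.
This cut is saturated, so no flow can exceed 19.

19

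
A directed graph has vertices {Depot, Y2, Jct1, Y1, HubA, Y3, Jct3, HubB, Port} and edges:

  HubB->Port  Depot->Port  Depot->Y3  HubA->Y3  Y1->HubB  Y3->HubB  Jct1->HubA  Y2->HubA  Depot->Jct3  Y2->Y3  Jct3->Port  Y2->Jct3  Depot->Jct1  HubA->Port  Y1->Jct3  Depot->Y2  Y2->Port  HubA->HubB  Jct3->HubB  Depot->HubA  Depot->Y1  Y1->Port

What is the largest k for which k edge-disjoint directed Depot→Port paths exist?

6

Assign every edge capacity 1; by Menger, the answer equals the max flow.
Path Depot→Port (+1); total 1.
Path Depot→Y2→Port (+1); total 2.
Path Depot→Y1→Port (+1); total 3.
Path Depot→HubA→Port (+1); total 4.
Path Depot→Jct3→Port (+1); total 5.
Path Depot→Y3→HubB→Port (+1); total 6.
No residual Depot→Port path; max flow = 6.
Certifying cut of size 6: {Depot→Jct3, Depot→Port, Depot→Y1, Depot→Y2, HubA→Port, HubB→Port}.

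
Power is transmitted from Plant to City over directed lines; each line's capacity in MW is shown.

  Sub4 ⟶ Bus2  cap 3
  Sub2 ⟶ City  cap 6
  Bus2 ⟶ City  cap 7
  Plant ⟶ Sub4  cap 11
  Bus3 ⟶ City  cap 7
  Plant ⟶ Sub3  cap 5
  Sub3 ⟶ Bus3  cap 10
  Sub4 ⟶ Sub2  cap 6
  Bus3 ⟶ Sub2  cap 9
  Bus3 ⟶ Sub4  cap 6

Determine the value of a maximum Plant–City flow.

14

Augment Plant→Sub3→Bus3→City: bottleneck 5, flow now 5.
Augment Plant→Sub4→Bus2→City: bottleneck 3, flow now 8.
Augment Plant→Sub4→Sub2→City: bottleneck 6, flow now 14.
No augmenting path remains; maximum flow = 14.
In the residual graph, reachable from Plant: {Plant, Sub4}.
Min-cut edges: Plant→Sub3 (5), Sub4→Bus2 (3), Sub4→Sub2 (6); capacity 5 + 3 + 6 = 14.
This cut is saturated, so no flow can exceed 14.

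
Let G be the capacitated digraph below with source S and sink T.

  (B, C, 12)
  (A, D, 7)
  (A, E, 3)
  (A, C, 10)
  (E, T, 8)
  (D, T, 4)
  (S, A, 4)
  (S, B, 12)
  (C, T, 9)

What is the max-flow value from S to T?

13

Augment S→A→C→T: bottleneck 4, flow now 4.
Augment S→B→C→T: bottleneck 5, flow now 9.
Augment S→B→C→A→D→T: bottleneck 4, flow now 13. (uses reverse residual edge)
No augmenting path remains; maximum flow = 13.
In the residual graph, reachable from S: {S, B, C}.
Min-cut edges: S→A (4), C→T (9); capacity 4 + 9 = 13.
This cut is saturated, so no flow can exceed 13.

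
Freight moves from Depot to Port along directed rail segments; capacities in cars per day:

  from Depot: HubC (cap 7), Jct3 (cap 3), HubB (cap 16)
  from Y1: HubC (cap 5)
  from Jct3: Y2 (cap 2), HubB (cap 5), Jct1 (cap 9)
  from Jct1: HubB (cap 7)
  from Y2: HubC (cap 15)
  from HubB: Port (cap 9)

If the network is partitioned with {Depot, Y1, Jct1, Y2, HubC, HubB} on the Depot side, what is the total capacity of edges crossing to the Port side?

Edges leaving {Depot, Y1, Jct1, Y2, HubC, HubB}: Depot→Jct3 (3), HubB→Port (9).
Cut capacity = 3 + 9 = 12.

12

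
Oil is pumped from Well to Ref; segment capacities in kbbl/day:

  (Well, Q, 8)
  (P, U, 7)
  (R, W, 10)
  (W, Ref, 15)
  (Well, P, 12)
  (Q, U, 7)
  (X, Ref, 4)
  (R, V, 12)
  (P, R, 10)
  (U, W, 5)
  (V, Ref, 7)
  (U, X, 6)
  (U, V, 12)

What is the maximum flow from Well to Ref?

Augment Well→P→R→V→Ref: bottleneck 7, flow now 7.
Augment Well→P→R→W→Ref: bottleneck 3, flow now 10.
Augment Well→P→U→W→Ref: bottleneck 2, flow now 12.
Augment Well→Q→U→W→Ref: bottleneck 3, flow now 15.
Augment Well→Q→U→X→Ref: bottleneck 4, flow now 19.
No augmenting path remains; maximum flow = 19.
In the residual graph, reachable from Well: {Well, Q}.
Min-cut edges: Well→P (12), Q→U (7); capacity 12 + 7 = 19.
This cut is saturated, so no flow can exceed 19.

19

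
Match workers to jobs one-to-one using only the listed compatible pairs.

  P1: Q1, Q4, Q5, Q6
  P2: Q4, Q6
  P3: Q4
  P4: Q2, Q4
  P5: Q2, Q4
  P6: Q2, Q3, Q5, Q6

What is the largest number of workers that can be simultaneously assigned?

5

Unit-capacity flow: source→left, listed edges, right→sink; max matching = max flow.
Augmenting path P1→Q1 (+1); matched 1.
Augmenting path P2→Q4 (+1); matched 2.
Augmenting path P4→Q2 (+1); matched 3.
Augmenting path P6→Q3 (+1); matched 4.
Augmenting path P3→Q4→P2→Q6 (+1); matched 5.
No augmenting path remains; maximum matching = 5.
König certificate: {P1, P2, P6, Q2, Q4} is a vertex cover of size 5 (every listed pair touches it), so no matching can be larger.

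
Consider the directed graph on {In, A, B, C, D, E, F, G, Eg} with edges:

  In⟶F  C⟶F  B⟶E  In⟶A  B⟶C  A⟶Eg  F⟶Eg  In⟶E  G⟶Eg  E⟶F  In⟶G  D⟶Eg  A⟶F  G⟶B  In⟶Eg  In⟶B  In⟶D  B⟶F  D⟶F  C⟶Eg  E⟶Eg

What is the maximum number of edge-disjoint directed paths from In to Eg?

Assign every edge capacity 1; by Menger, the answer equals the max flow.
Path In→Eg (+1); total 1.
Path In→A→Eg (+1); total 2.
Path In→D→Eg (+1); total 3.
Path In→E→Eg (+1); total 4.
Path In→F→Eg (+1); total 5.
Path In→G→Eg (+1); total 6.
Path In→B→C→Eg (+1); total 7.
No residual In→Eg path; max flow = 7.
Certifying cut of size 7: {In→A, In→B, In→D, In→E, In→Eg, In→F, In→G}.

7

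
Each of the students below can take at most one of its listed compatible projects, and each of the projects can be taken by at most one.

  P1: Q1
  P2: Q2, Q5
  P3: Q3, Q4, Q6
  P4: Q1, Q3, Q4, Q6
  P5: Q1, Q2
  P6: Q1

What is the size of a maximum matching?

Unit-capacity flow: source→left, listed edges, right→sink; max matching = max flow.
Augmenting path P1→Q1 (+1); matched 1.
Augmenting path P2→Q2 (+1); matched 2.
Augmenting path P3→Q3 (+1); matched 3.
Augmenting path P4→Q4 (+1); matched 4.
Augmenting path P5→Q2→P2→Q5 (+1); matched 5.
No augmenting path remains; maximum matching = 5.
König certificate: {P2, P3, P4, P5, Q1} is a vertex cover of size 5 (every listed pair touches it), so no matching can be larger.

5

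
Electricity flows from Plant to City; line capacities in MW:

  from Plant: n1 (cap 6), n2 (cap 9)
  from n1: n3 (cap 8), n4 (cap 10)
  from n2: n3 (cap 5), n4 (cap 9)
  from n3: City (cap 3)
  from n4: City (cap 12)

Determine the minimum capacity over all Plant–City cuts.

Augment Plant→n1→n3→City: bottleneck 3, flow now 3.
Augment Plant→n1→n4→City: bottleneck 3, flow now 6.
Augment Plant→n2→n4→City: bottleneck 9, flow now 15.
No augmenting path remains; maximum flow = 15.
By max-flow min-cut, the minimum cut capacity equals the max flow.
In the residual graph, reachable from Plant: {Plant}.
Min-cut edges: Plant→n1 (6), Plant→n2 (9); capacity 6 + 9 = 15.

15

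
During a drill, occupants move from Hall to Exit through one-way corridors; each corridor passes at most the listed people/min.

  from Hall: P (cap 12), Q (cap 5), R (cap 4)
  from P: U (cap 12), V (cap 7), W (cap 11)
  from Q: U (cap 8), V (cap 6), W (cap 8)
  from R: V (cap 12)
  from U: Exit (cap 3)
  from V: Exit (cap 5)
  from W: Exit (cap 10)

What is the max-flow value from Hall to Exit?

18

Augment Hall→P→U→Exit: bottleneck 3, flow now 3.
Augment Hall→P→V→Exit: bottleneck 5, flow now 8.
Augment Hall→P→W→Exit: bottleneck 4, flow now 12.
Augment Hall→Q→W→Exit: bottleneck 5, flow now 17.
Augment Hall→R→V→P→W→Exit: bottleneck 1, flow now 18. (uses reverse residual edge)
No augmenting path remains; maximum flow = 18.
In the residual graph, reachable from Hall: {Hall, P, Q, R, U, V, W}.
Min-cut edges: U→Exit (3), V→Exit (5), W→Exit (10); capacity 3 + 5 + 10 = 18.
This cut is saturated, so no flow can exceed 18.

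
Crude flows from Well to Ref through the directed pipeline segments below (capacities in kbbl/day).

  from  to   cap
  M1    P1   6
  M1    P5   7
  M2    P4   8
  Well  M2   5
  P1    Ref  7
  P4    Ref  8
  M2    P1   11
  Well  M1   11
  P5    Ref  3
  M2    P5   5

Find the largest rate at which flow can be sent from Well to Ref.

14

Augment Well→M2→P5→Ref: bottleneck 3, flow now 3.
Augment Well→M2→P4→Ref: bottleneck 2, flow now 5.
Augment Well→M1→P1→Ref: bottleneck 6, flow now 11.
Augment Well→M1→P5→M2→P4→Ref: bottleneck 3, flow now 14. (uses reverse residual edge)
No augmenting path remains; maximum flow = 14.
In the residual graph, reachable from Well: {Well, M1, P5}.
Min-cut edges: Well→M2 (5), M1→P1 (6), P5→Ref (3); capacity 5 + 6 + 3 = 14.
This cut is saturated, so no flow can exceed 14.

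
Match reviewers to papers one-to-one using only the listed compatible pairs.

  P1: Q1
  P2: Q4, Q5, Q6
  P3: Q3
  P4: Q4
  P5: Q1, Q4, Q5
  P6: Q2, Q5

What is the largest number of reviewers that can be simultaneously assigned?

Unit-capacity flow: source→left, listed edges, right→sink; max matching = max flow.
Augmenting path P1→Q1 (+1); matched 1.
Augmenting path P2→Q4 (+1); matched 2.
Augmenting path P3→Q3 (+1); matched 3.
Augmenting path P5→Q5 (+1); matched 4.
Augmenting path P6→Q2 (+1); matched 5.
Augmenting path P4→Q4→P2→Q6 (+1); matched 6.
No augmenting path remains; maximum matching = 6.
König certificate: {P1, P2, P3, P4, P5, P6} is a vertex cover of size 6 (every listed pair touches it), so no matching can be larger.

6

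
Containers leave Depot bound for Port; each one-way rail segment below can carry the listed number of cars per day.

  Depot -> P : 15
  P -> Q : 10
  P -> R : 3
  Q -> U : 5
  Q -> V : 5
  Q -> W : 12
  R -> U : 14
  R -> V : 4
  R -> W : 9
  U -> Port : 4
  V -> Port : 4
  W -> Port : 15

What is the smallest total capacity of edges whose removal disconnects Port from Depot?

13

Augment Depot→P→Q→U→Port: bottleneck 4, flow now 4.
Augment Depot→P→Q→V→Port: bottleneck 4, flow now 8.
Augment Depot→P→Q→W→Port: bottleneck 2, flow now 10.
Augment Depot→P→R→W→Port: bottleneck 3, flow now 13.
No augmenting path remains; maximum flow = 13.
By max-flow min-cut, the minimum cut capacity equals the max flow.
In the residual graph, reachable from Depot: {Depot, P}.
Min-cut edges: P→Q (10), P→R (3); capacity 10 + 3 = 13.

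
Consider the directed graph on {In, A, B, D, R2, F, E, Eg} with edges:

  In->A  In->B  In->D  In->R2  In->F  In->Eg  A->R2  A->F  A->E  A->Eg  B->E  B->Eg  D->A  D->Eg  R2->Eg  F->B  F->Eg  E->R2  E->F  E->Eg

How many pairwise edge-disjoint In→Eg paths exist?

Assign every edge capacity 1; by Menger, the answer equals the max flow.
Path In→Eg (+1); total 1.
Path In→A→Eg (+1); total 2.
Path In→B→Eg (+1); total 3.
Path In→D→Eg (+1); total 4.
Path In→R2→Eg (+1); total 5.
Path In→F→Eg (+1); total 6.
No residual In→Eg path; max flow = 6.
Certifying cut of size 6: {In→A, In→B, In→D, In→Eg, In→F, In→R2}.

6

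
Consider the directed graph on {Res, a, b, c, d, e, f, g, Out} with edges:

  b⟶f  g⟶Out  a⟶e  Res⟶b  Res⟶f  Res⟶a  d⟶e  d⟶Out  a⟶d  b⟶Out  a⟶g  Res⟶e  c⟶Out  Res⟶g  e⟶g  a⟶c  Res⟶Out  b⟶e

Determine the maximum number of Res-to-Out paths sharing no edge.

4

Assign every edge capacity 1; by Menger, the answer equals the max flow.
Path Res→Out (+1); total 1.
Path Res→b→Out (+1); total 2.
Path Res→g→Out (+1); total 3.
Path Res→a→c→Out (+1); total 4.
No residual Res→Out path; max flow = 4.
Certifying cut of size 4: {Res→Out, Res→a, Res→b, g→Out}.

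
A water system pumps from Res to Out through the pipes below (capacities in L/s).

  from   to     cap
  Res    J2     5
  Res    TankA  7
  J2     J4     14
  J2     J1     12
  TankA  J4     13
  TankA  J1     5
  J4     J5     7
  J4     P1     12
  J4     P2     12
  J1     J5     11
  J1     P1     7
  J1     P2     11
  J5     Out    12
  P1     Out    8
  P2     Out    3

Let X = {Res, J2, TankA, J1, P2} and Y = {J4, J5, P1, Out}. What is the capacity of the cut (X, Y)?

Edges leaving {Res, J2, TankA, J1, P2}: J2→J4 (14), TankA→J4 (13), J1→J5 (11), J1→P1 (7), P2→Out (3).
Cut capacity = 14 + 13 + 11 + 7 + 3 = 48.

48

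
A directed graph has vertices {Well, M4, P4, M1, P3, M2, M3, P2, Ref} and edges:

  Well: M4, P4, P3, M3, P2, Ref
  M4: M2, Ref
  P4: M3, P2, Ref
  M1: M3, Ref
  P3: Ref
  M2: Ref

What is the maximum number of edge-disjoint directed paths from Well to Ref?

Assign every edge capacity 1; by Menger, the answer equals the max flow.
Path Well→Ref (+1); total 1.
Path Well→M4→Ref (+1); total 2.
Path Well→P4→Ref (+1); total 3.
Path Well→P3→Ref (+1); total 4.
No residual Well→Ref path; max flow = 4.
Certifying cut of size 4: {Well→M4, Well→P3, Well→P4, Well→Ref}.

4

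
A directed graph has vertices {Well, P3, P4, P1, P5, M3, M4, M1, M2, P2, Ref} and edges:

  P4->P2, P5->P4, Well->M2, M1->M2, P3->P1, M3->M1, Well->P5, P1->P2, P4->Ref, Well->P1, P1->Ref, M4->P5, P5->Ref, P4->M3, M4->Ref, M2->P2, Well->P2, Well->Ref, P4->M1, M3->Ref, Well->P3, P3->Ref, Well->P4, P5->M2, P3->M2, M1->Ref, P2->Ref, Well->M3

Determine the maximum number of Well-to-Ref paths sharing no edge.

7

Assign every edge capacity 1; by Menger, the answer equals the max flow.
Path Well→Ref (+1); total 1.
Path Well→P3→Ref (+1); total 2.
Path Well→P4→Ref (+1); total 3.
Path Well→P1→Ref (+1); total 4.
Path Well→P5→Ref (+1); total 5.
Path Well→M3→Ref (+1); total 6.
Path Well→P2→Ref (+1); total 7.
No residual Well→Ref path; max flow = 7.
Certifying cut of size 7: {P2→Ref, Well→M3, Well→P1, Well→P3, Well→P4, Well→P5, Well→Ref}.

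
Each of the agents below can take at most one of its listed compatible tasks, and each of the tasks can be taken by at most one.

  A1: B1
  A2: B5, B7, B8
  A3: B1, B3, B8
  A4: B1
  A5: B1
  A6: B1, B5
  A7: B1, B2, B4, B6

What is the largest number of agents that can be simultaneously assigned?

5

Unit-capacity flow: source→left, listed edges, right→sink; max matching = max flow.
Augmenting path A1→B1 (+1); matched 1.
Augmenting path A2→B5 (+1); matched 2.
Augmenting path A3→B3 (+1); matched 3.
Augmenting path A7→B2 (+1); matched 4.
Augmenting path A6→B5→A2→B7 (+1); matched 5.
No augmenting path remains; maximum matching = 5.
König certificate: {A2, A3, A6, A7, B1} is a vertex cover of size 5 (every listed pair touches it), so no matching can be larger.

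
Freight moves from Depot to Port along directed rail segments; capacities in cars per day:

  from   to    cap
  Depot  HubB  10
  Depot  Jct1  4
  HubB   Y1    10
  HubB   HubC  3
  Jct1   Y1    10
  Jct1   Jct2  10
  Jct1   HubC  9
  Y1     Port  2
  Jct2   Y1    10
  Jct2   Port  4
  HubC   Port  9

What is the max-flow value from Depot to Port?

9

Augment Depot→HubB→Y1→Port: bottleneck 2, flow now 2.
Augment Depot→HubB→HubC→Port: bottleneck 3, flow now 5.
Augment Depot→Jct1→Jct2→Port: bottleneck 4, flow now 9.
No augmenting path remains; maximum flow = 9.
In the residual graph, reachable from Depot: {Depot, HubB, Y1}.
Min-cut edges: Depot→Jct1 (4), HubB→HubC (3), Y1→Port (2); capacity 4 + 3 + 2 = 9.
This cut is saturated, so no flow can exceed 9.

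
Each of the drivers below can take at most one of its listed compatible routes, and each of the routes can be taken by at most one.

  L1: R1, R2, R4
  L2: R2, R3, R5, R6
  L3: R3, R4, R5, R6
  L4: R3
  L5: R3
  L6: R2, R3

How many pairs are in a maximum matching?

Unit-capacity flow: source→left, listed edges, right→sink; max matching = max flow.
Augmenting path L1→R1 (+1); matched 1.
Augmenting path L2→R2 (+1); matched 2.
Augmenting path L3→R3 (+1); matched 3.
Augmenting path L4→R3→L3→R4 (+1); matched 4.
Augmenting path L6→R2→L2→R5 (+1); matched 5.
No augmenting path remains; maximum matching = 5.
König certificate: {L1, L2, L3, L6, R3} is a vertex cover of size 5 (every listed pair touches it), so no matching can be larger.

5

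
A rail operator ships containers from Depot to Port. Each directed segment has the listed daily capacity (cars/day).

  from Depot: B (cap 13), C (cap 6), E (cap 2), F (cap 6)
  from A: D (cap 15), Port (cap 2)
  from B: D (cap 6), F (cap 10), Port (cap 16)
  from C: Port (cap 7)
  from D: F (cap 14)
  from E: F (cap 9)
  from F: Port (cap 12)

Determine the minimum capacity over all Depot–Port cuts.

27

Augment Depot→B→Port: bottleneck 13, flow now 13.
Augment Depot→C→Port: bottleneck 6, flow now 19.
Augment Depot→F→Port: bottleneck 6, flow now 25.
Augment Depot→E→F→Port: bottleneck 2, flow now 27.
No augmenting path remains; maximum flow = 27.
By max-flow min-cut, the minimum cut capacity equals the max flow.
In the residual graph, reachable from Depot: {Depot}.
Min-cut edges: Depot→B (13), Depot→C (6), Depot→E (2), Depot→F (6); capacity 13 + 6 + 2 + 6 = 27.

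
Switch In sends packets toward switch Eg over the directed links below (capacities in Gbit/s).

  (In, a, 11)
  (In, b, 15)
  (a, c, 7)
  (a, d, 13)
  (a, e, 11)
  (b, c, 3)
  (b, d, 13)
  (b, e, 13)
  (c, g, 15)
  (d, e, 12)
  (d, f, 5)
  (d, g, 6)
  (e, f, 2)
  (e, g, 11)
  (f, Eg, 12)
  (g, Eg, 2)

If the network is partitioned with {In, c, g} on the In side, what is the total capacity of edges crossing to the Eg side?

28

Edges leaving {In, c, g}: In→a (11), In→b (15), g→Eg (2).
Cut capacity = 11 + 15 + 2 = 28.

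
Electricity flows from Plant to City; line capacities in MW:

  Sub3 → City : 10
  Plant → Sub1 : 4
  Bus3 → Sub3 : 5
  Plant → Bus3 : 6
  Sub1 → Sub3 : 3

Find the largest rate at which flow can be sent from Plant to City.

Augment Plant→Bus3→Sub3→City: bottleneck 5, flow now 5.
Augment Plant→Sub1→Sub3→City: bottleneck 3, flow now 8.
No augmenting path remains; maximum flow = 8.
In the residual graph, reachable from Plant: {Plant, Bus3, Sub1}.
Min-cut edges: Bus3→Sub3 (5), Sub1→Sub3 (3); capacity 5 + 3 = 8.
This cut is saturated, so no flow can exceed 8.

8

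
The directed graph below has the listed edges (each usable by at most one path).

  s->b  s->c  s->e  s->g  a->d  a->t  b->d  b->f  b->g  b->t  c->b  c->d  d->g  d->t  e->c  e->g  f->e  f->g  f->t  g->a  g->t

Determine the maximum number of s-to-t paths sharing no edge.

4

Assign every edge capacity 1; by Menger, the answer equals the max flow.
Path s→b→t (+1); total 1.
Path s→g→t (+1); total 2.
Path s→c→d→t (+1); total 3.
Path s→e→g→a→t (+1); total 4.
No residual s→t path; max flow = 4.
Certifying cut of size 4: {s→b, s→c, s→e, s→g}.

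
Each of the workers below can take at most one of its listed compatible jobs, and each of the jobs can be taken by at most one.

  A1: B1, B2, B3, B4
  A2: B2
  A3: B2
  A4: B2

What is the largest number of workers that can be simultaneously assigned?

2

Unit-capacity flow: source→left, listed edges, right→sink; max matching = max flow.
Augmenting path A1→B1 (+1); matched 1.
Augmenting path A2→B2 (+1); matched 2.
No augmenting path remains; maximum matching = 2.
König certificate: {A1, B2} is a vertex cover of size 2 (every listed pair touches it), so no matching can be larger.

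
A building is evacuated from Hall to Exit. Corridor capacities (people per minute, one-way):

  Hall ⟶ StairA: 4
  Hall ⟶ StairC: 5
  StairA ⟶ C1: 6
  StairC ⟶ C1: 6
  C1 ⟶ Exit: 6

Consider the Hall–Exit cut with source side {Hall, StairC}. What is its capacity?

10

Edges leaving {Hall, StairC}: Hall→StairA (4), StairC→C1 (6).
Cut capacity = 4 + 6 = 10.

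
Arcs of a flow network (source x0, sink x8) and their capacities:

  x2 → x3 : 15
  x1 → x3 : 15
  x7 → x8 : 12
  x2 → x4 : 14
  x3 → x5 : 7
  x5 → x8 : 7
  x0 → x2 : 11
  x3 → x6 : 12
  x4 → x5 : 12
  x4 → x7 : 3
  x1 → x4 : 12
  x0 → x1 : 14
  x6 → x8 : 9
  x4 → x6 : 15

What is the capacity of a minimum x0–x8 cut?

Augment x0→x1→x3→x5→x8: bottleneck 7, flow now 7.
Augment x0→x1→x3→x6→x8: bottleneck 7, flow now 14.
Augment x0→x2→x3→x6→x8: bottleneck 2, flow now 16.
Augment x0→x2→x4→x7→x8: bottleneck 3, flow now 19.
No augmenting path remains; maximum flow = 19.
By max-flow min-cut, the minimum cut capacity equals the max flow.
In the residual graph, reachable from x0: {x0, x1, x2, x3, x4, x5, x6}.
Min-cut edges: x4→x7 (3), x5→x8 (7), x6→x8 (9); capacity 3 + 7 + 9 = 19.

19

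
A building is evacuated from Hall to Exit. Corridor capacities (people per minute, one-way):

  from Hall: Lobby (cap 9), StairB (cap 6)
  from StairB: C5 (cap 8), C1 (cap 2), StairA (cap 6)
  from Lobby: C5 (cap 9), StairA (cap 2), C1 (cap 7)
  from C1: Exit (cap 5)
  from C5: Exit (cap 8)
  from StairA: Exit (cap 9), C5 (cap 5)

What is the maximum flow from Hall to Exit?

15

Augment Hall→StairB→C1→Exit: bottleneck 2, flow now 2.
Augment Hall→StairB→C5→Exit: bottleneck 4, flow now 6.
Augment Hall→Lobby→C1→Exit: bottleneck 3, flow now 9.
Augment Hall→Lobby→C5→Exit: bottleneck 4, flow now 13.
Augment Hall→Lobby→StairA→Exit: bottleneck 2, flow now 15.
No augmenting path remains; maximum flow = 15.
In the residual graph, reachable from Hall: {Hall}.
Min-cut edges: Hall→StairB (6), Hall→Lobby (9); capacity 6 + 9 = 15.
This cut is saturated, so no flow can exceed 15.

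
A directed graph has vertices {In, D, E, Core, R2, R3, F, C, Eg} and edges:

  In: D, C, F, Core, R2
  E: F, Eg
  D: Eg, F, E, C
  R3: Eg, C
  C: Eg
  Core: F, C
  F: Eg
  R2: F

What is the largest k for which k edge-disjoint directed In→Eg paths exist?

3

Assign every edge capacity 1; by Menger, the answer equals the max flow.
Path In→D→Eg (+1); total 1.
Path In→F→Eg (+1); total 2.
Path In→C→Eg (+1); total 3.
No residual In→Eg path; max flow = 3.
Certifying cut of size 3: {C→Eg, F→Eg, In→D}.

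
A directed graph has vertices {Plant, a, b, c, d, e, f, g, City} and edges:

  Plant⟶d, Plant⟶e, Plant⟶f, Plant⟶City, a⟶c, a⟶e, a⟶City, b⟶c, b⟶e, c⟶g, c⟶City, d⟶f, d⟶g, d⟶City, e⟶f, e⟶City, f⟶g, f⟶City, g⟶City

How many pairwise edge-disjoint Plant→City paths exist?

4

Assign every edge capacity 1; by Menger, the answer equals the max flow.
Path Plant→City (+1); total 1.
Path Plant→d→City (+1); total 2.
Path Plant→e→City (+1); total 3.
Path Plant→f→City (+1); total 4.
No residual Plant→City path; max flow = 4.
Certifying cut of size 4: {Plant→City, Plant→d, Plant→e, Plant→f}.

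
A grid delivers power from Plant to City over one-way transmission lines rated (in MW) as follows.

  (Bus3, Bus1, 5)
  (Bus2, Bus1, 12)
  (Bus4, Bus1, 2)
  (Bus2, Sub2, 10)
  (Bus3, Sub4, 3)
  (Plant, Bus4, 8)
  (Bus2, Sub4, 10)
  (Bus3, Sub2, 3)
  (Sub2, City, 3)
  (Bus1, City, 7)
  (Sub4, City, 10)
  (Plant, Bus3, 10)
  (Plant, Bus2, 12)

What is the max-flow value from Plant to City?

20

Augment Plant→Bus2→Sub2→City: bottleneck 3, flow now 3.
Augment Plant→Bus2→Bus1→City: bottleneck 7, flow now 10.
Augment Plant→Bus2→Sub4→City: bottleneck 2, flow now 12.
Augment Plant→Bus3→Sub4→City: bottleneck 3, flow now 15.
Augment Plant→Bus4→Bus1→Bus2→Sub4→City: bottleneck 2, flow now 17. (uses reverse residual edge)
Augment Plant→Bus3→Sub2→Bus2→Sub4→City: bottleneck 3, flow now 20. (uses reverse residual edge)
No augmenting path remains; maximum flow = 20.
In the residual graph, reachable from Plant: {Plant, Bus2, Bus4, Bus3, Sub2, Bus1, Sub4}.
Min-cut edges: Sub2→City (3), Bus1→City (7), Sub4→City (10); capacity 3 + 7 + 10 = 20.
This cut is saturated, so no flow can exceed 20.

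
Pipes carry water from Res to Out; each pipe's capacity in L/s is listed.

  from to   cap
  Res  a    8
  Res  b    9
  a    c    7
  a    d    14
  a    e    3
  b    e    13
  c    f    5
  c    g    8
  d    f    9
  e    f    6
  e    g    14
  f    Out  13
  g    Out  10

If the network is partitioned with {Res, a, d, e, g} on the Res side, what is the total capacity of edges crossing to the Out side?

Edges leaving {Res, a, d, e, g}: Res→b (9), a→c (7), d→f (9), e→f (6), g→Out (10).
Cut capacity = 9 + 7 + 9 + 6 + 10 = 41.

41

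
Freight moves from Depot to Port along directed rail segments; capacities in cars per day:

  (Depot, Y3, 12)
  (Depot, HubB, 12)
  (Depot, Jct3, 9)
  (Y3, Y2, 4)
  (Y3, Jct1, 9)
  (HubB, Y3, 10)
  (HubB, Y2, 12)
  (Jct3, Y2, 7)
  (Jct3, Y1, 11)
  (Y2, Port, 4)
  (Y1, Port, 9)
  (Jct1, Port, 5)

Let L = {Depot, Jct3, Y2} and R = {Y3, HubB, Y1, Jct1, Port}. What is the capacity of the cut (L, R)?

Edges leaving {Depot, Jct3, Y2}: Depot→Y3 (12), Depot→HubB (12), Jct3→Y1 (11), Y2→Port (4).
Cut capacity = 12 + 12 + 11 + 4 = 39.

39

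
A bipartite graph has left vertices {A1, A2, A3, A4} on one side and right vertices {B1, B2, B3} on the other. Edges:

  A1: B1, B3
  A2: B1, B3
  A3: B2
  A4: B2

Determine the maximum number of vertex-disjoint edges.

Unit-capacity flow: source→left, listed edges, right→sink; max matching = max flow.
Augmenting path A1→B1 (+1); matched 1.
Augmenting path A2→B3 (+1); matched 2.
Augmenting path A3→B2 (+1); matched 3.
No augmenting path remains; maximum matching = 3.
König certificate: {A1, A2, B2} is a vertex cover of size 3 (every listed pair touches it), so no matching can be larger.

3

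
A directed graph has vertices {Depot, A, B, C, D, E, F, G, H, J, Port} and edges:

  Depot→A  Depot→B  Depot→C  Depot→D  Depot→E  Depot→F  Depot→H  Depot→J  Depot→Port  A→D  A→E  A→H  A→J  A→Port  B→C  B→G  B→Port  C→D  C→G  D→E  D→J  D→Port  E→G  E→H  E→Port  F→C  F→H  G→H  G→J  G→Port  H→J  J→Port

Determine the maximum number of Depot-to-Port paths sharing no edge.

Assign every edge capacity 1; by Menger, the answer equals the max flow.
Path Depot→Port (+1); total 1.
Path Depot→A→Port (+1); total 2.
Path Depot→B→Port (+1); total 3.
Path Depot→D→Port (+1); total 4.
Path Depot→E→Port (+1); total 5.
Path Depot→J→Port (+1); total 6.
Path Depot→C→G→Port (+1); total 7.
No residual Depot→Port path; max flow = 7.
Certifying cut of size 7: {D→Port, Depot→A, Depot→B, Depot→Port, E→Port, G→Port, J→Port}.

7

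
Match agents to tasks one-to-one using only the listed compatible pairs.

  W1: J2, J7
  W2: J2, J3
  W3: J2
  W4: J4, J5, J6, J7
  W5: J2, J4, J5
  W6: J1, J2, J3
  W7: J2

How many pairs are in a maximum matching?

Unit-capacity flow: source→left, listed edges, right→sink; max matching = max flow.
Augmenting path W1→J2 (+1); matched 1.
Augmenting path W2→J3 (+1); matched 2.
Augmenting path W4→J4 (+1); matched 3.
Augmenting path W5→J5 (+1); matched 4.
Augmenting path W6→J1 (+1); matched 5.
Augmenting path W3→J2→W1→J7 (+1); matched 6.
No augmenting path remains; maximum matching = 6.
König certificate: {W1, W2, W4, W5, W6, J2} is a vertex cover of size 6 (every listed pair touches it), so no matching can be larger.

6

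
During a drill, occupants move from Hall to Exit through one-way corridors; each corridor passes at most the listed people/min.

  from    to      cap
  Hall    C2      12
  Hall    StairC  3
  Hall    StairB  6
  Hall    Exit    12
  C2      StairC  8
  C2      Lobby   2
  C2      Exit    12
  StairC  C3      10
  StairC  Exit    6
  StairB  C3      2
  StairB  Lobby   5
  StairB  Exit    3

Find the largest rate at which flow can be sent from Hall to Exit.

30

Augment Hall→Exit: bottleneck 12, flow now 12.
Augment Hall→C2→Exit: bottleneck 12, flow now 24.
Augment Hall→StairC→Exit: bottleneck 3, flow now 27.
Augment Hall→StairB→Exit: bottleneck 3, flow now 30.
No augmenting path remains; maximum flow = 30.
In the residual graph, reachable from Hall: {Hall, StairB, C3, Lobby}.
Min-cut edges: Hall→C2 (12), Hall→StairC (3), Hall→Exit (12), StairB→Exit (3); capacity 12 + 3 + 12 + 3 = 30.
This cut is saturated, so no flow can exceed 30.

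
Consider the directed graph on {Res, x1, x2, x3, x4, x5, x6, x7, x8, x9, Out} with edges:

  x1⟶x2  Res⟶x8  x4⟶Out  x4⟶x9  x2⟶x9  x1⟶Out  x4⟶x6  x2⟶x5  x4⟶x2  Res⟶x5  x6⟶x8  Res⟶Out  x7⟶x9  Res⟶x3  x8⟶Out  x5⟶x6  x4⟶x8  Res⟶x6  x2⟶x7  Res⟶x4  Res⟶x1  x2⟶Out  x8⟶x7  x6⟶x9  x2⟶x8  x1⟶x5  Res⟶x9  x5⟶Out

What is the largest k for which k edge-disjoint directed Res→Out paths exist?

Assign every edge capacity 1; by Menger, the answer equals the max flow.
Path Res→Out (+1); total 1.
Path Res→x1→Out (+1); total 2.
Path Res→x4→Out (+1); total 3.
Path Res→x5→Out (+1); total 4.
Path Res→x8→Out (+1); total 5.
No residual Res→Out path; max flow = 5.
Certifying cut of size 5: {Res→Out, Res→x1, Res→x4, Res→x5, x8→Out}.

5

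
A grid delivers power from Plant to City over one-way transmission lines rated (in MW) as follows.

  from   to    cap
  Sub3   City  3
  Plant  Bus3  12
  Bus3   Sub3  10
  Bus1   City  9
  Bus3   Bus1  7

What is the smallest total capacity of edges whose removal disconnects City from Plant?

Augment Plant→Bus3→Sub3→City: bottleneck 3, flow now 3.
Augment Plant→Bus3→Bus1→City: bottleneck 7, flow now 10.
No augmenting path remains; maximum flow = 10.
By max-flow min-cut, the minimum cut capacity equals the max flow.
In the residual graph, reachable from Plant: {Plant, Bus3, Sub3}.
Min-cut edges: Bus3→Bus1 (7), Sub3→City (3); capacity 7 + 3 = 10.

10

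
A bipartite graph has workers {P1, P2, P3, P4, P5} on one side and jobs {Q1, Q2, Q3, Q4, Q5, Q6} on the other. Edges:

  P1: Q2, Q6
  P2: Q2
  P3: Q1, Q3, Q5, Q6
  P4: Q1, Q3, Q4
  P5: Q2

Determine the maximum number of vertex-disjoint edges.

4

Unit-capacity flow: source→left, listed edges, right→sink; max matching = max flow.
Augmenting path P1→Q2 (+1); matched 1.
Augmenting path P3→Q1 (+1); matched 2.
Augmenting path P4→Q3 (+1); matched 3.
Augmenting path P2→Q2→P1→Q6 (+1); matched 4.
No augmenting path remains; maximum matching = 4.
König certificate: {P1, P3, P4, Q2} is a vertex cover of size 4 (every listed pair touches it), so no matching can be larger.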